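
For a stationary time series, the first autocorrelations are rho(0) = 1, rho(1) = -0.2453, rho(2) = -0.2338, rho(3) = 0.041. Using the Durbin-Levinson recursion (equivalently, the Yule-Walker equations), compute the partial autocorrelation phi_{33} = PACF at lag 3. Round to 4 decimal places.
\phi_{33} = -0.1309

The PACF at lag k is phi_{kk}, the last component of the solution
to the Yule-Walker system G_k phi = r_k where
  (G_k)_{ij} = rho(|i - j|), (r_k)_i = rho(i), i,j = 1..k.
Equivalently, Durbin-Levinson gives phi_{kk} iteratively:
  phi_{11} = rho(1)
  phi_{kk} = [rho(k) - sum_{j=1..k-1} phi_{k-1,j} rho(k-j)]
            / [1 - sum_{j=1..k-1} phi_{k-1,j} rho(j)],
  phi_{k,j} = phi_{k-1,j} - phi_{kk} phi_{k-1,k-j},  j = 1..k-1.
Step k = 1:
  phi_11 = rho(1) = -0.2453.
Step k = 2:
  phi_22 = [rho(2) - phi_11 rho(1)] / [1 - phi_11 rho(1)] = [-0.2338 - (-0.2453)(-0.2453)] / [1 - (-0.2453)(-0.2453)]
         = -0.29397209 / 0.93982791 = -0.312794.
  Update: phi_21 = phi_11 - phi_22 phi_11 = -0.2453 - (-0.312794)(-0.2453) = -0.322028.
Step k = 3:
  phi_33 = [rho(3) - phi_21 rho(2) - phi_22 rho(1)] / [1 - phi_21 rho(1) - phi_22 rho(2)]
    numerator   = 0.041 - (-0.322028)(-0.2338) - (-0.312794)(-0.2453) = -0.11101846
    denominator = 1 - (-0.322028)(-0.2453) - (-0.312794)(-0.2338) = 0.84787534
  phi_33 = -0.11101846 / 0.84787534 = -0.1309.
Therefore phi_{33} = -0.1309.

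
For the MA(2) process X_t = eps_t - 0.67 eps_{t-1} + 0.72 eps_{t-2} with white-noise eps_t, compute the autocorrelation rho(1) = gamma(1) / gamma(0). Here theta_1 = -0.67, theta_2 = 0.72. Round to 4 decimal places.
\rho(1) = -0.5858

For an MA(q) process with theta_0 = 1, the autocovariance is
  gamma(k) = sigma^2 * sum_{i=0..q-k} theta_i * theta_{i+k},
and rho(k) = gamma(k) / gamma(0). Sigma^2 cancels.
  numerator   = (1)*(-0.67) + (-0.67)*(0.72) = -1.1524.
  denominator = (1)^2 + (-0.67)^2 + (0.72)^2 = 1.9673.
  rho(1) = -1.1524 / 1.9673 = -0.5858.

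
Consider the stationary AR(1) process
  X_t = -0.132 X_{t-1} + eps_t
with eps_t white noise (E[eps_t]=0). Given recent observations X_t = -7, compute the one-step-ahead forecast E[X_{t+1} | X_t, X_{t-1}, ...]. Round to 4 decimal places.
E[X_{t+1} \mid \mathcal F_t] = 0.9240

For an AR(p) model X_t = c + sum_i phi_i X_{t-i} + eps_t, the
one-step-ahead conditional mean is
  E[X_{t+1} | X_t, ...] = c + sum_i phi_i X_{t+1-i}.
Substitute known values:
  E[X_{t+1} | ...] = (-0.132) * (-7)
                   = 0.9240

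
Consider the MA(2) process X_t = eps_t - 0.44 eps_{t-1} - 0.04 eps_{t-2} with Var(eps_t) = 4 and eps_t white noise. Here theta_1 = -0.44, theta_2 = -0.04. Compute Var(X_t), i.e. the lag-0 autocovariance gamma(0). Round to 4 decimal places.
\gamma(0) = 4.7808

For an MA(q) process X_t = eps_t + sum_i theta_i eps_{t-i} with
Var(eps_t) = sigma^2, the variance is
  gamma(0) = sigma^2 * (1 + sum_i theta_i^2).
  sum_i theta_i^2 = (-0.44)^2 + (-0.04)^2 = 0.1936 + 0.0016 = 0.1952.
  gamma(0) = 4 * (1 + 0.1952) = 4 * 1.1952 = 4.7808.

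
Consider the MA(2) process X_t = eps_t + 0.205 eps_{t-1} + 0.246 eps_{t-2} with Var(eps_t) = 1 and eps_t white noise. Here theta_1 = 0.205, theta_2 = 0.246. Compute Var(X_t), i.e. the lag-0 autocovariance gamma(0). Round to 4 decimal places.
\gamma(0) = 1.1025

For an MA(q) process X_t = eps_t + sum_i theta_i eps_{t-i} with
Var(eps_t) = sigma^2, the variance is
  gamma(0) = sigma^2 * (1 + sum_i theta_i^2).
  sum_i theta_i^2 = (0.205)^2 + (0.246)^2 = 0.042025 + 0.060516 = 0.102541.
  gamma(0) = 1 * (1 + 0.102541) = 1 * 1.102541 = 1.102541, which rounds to 1.1025.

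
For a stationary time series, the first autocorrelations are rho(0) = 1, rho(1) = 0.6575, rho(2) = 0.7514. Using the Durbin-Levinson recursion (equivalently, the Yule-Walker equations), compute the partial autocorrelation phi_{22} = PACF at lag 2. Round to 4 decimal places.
\phi_{22} = 0.5621

The PACF at lag k is phi_{kk}, the last component of the solution
to the Yule-Walker system G_k phi = r_k where
  (G_k)_{ij} = rho(|i - j|), (r_k)_i = rho(i), i,j = 1..k.
Equivalently, Durbin-Levinson gives phi_{kk} iteratively:
  phi_{11} = rho(1)
  phi_{kk} = [rho(k) - sum_{j=1..k-1} phi_{k-1,j} rho(k-j)]
            / [1 - sum_{j=1..k-1} phi_{k-1,j} rho(j)],
  phi_{k,j} = phi_{k-1,j} - phi_{kk} phi_{k-1,k-j},  j = 1..k-1.
Step k = 1:
  phi_11 = rho(1) = 0.6575.
Step k = 2:
  phi_22 = [rho(2) - phi_11 rho(1)] / [1 - phi_11 rho(1)] = [0.7514 - (0.6575)(0.6575)] / [1 - (0.6575)(0.6575)]
         = 0.31909375 / 0.56769375 = 0.5621.
Therefore phi_{22} = 0.5621.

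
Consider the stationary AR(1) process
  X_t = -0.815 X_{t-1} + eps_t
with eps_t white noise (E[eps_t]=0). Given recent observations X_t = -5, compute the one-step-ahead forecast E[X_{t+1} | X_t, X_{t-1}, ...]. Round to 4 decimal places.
E[X_{t+1} \mid \mathcal F_t] = 4.0750

For an AR(p) model X_t = c + sum_i phi_i X_{t-i} + eps_t, the
one-step-ahead conditional mean is
  E[X_{t+1} | X_t, ...] = c + sum_i phi_i X_{t+1-i}.
Substitute known values:
  E[X_{t+1} | ...] = (-0.815) * (-5)
                   = 4.0750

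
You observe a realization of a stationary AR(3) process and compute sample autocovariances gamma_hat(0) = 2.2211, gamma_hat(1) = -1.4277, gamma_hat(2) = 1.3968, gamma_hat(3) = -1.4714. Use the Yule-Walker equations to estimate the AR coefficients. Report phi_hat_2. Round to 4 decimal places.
\hat\phi_{2} = 0.2310

The Yule-Walker equations for an AR(p) process read, in matrix form,
  Gamma_p phi = r_p,   with   (Gamma_p)_{ij} = gamma(|i - j|),
                       (r_p)_i = gamma(i),   i,j = 1..p.
Substitute the sample gammas (Toeplitz matrix and right-hand side of size 3):
  Gamma_p = [[2.2211, -1.4277, 1.3968], [-1.4277, 2.2211, -1.4277], [1.3968, -1.4277, 2.2211]]
  r_p     = [-1.4277, 1.3968, -1.4714]
Written out (R1..R3):
  (R1) 2.2211 phi_1 - 1.4277 phi_2 + 1.3968 phi_3 = -1.4277
  (R2) -1.4277 phi_1 + 2.2211 phi_2 - 1.4277 phi_3 = 1.3968
  (R3) 1.3968 phi_1 - 1.4277 phi_2 + 2.2211 phi_3 = -1.4714
Gaussian elimination:
  R2 <- R2 - (-1.4277/2.2211) R1 = R2 - (-0.64279) R1:  1.303389 phi_2 - 0.529851 phi_3 = 0.479089
  R3 <- R3 - (1.3968/2.2211) R1 = R3 - (0.628878) R1:  -0.529851 phi_2 + 1.342684 phi_3 = -0.573551
  R3 <- R3 - (-0.529851/1.303389) R2 = R3 - (-0.406518) R2:  1.12729 phi_3 = -0.378793
Back-substitution:
  phi_hat_3 = -0.378793 / 1.12729 = -0.336021
  phi_hat_2 = (0.479089 - (-0.529851)(-0.336021)) / 1.303389 = 0.230973
  phi_hat_1 = (-1.4277 - (-1.4277)(0.230973) - (1.3968)(-0.336021)) / 2.2211 = -0.283006
So phi_hat = [-0.2830, 0.2310, -0.3360].
Therefore phi_hat_2 = 0.2310.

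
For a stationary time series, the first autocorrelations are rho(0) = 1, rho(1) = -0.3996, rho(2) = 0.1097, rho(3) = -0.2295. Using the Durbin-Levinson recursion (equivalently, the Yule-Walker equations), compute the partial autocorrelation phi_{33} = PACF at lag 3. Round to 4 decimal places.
\phi_{33} = -0.2470

The PACF at lag k is phi_{kk}, the last component of the solution
to the Yule-Walker system G_k phi = r_k where
  (G_k)_{ij} = rho(|i - j|), (r_k)_i = rho(i), i,j = 1..k.
Equivalently, Durbin-Levinson gives phi_{kk} iteratively:
  phi_{11} = rho(1)
  phi_{kk} = [rho(k) - sum_{j=1..k-1} phi_{k-1,j} rho(k-j)]
            / [1 - sum_{j=1..k-1} phi_{k-1,j} rho(j)],
  phi_{k,j} = phi_{k-1,j} - phi_{kk} phi_{k-1,k-j},  j = 1..k-1.
Step k = 1:
  phi_11 = rho(1) = -0.3996.
Step k = 2:
  phi_22 = [rho(2) - phi_11 rho(1)] / [1 - phi_11 rho(1)] = [0.1097 - (-0.3996)(-0.3996)] / [1 - (-0.3996)(-0.3996)]
         = -0.04998016 / 0.84031984 = -0.059478.
  Update: phi_21 = phi_11 - phi_22 phi_11 = -0.3996 - (-0.059478)(-0.3996) = -0.423367.
Step k = 3:
  phi_33 = [rho(3) - phi_21 rho(2) - phi_22 rho(1)] / [1 - phi_21 rho(1) - phi_22 rho(2)]
    numerator   = -0.2295 - (-0.423367)(0.1097) - (-0.059478)(-0.3996) = -0.20682384
    denominator = 1 - (-0.423367)(-0.3996) - (-0.059478)(0.1097) = 0.83734714
  phi_33 = -0.20682384 / 0.83734714 = -0.247.
Therefore phi_{33} = -0.2470.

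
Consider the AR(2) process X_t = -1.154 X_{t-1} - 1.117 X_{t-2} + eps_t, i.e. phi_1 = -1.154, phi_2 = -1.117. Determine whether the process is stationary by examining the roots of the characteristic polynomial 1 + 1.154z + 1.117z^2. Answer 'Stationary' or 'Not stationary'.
\text{Not stationary}

The AR(p) characteristic polynomial is P(z) = 1 + 1.154z + 1.117z^2.
Stationarity requires all roots to lie outside the unit circle, i.e. |z| > 1 for every root.
Set 1 + (1.154) z + (1.117) z^2 = 0, i.e. a z^2 + b z + c = 0 with a = 1.117, b = 1.154, c = 1.
Discriminant D = b^2 - 4ac = (1.154)^2 - 4*(1.117)*1 = 1.331716 - (4.468) = -3.136284.
D < 0, so the roots are the complex-conjugate pair z = (-b +/- i sqrt(-D)) / (2a) = -0.5166 +/- 0.7927i.
For a conjugate pair |z|^2 = z * conj(z) = (product of roots) = c/a = 1/(1.117) = 0.895255, so |z| = sqrt(0.895255) = 0.9462 for both roots.
Moduli of all roots: 0.9462, 0.9462.
All moduli strictly greater than 1? No.
Verdict: Not stationary.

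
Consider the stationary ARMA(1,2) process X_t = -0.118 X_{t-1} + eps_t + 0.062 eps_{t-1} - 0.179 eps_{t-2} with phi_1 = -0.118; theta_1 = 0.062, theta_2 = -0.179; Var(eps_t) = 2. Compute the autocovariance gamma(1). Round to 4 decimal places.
\gamma(1) = -0.0998

Multiply the model equation by X_{t-k} and take expectations. With theta_0 = psi_0 = 1 and psi_j the MA(infinity) weights, this gives
  gamma(k) - sum_i phi_i gamma(k-i) = c_k,
  c_k = sigma^2 * sum_{j=k..q} theta_j psi_{j-k}   (c_k = 0 for k > q),
using gamma(-m) = gamma(m).
psi-weights needed (psi_j = theta_j + sum_i phi_i psi_{j-i}):
  psi_1 = theta_1 + phi_1 = 0.062 + (-0.118) = -0.056
  psi_2 = theta_2 + phi_1 psi_1 = -0.179 + (-0.118)(-0.056) = -0.172392
Right-hand sides:
  c_0 = sigma^2 (1 + theta_1 psi_1 + theta_2 psi_2) = 2 * (1 + (0.062)(-0.056) + (-0.179)(-0.172392)) = 2 * 1.027386 = 2.054772
  c_1 = sigma^2 (theta_1 + theta_2 psi_1) = 2 * (0.062 + (-0.179)(-0.056)) = 0.144048
  c_2 = sigma^2 theta_2 = 2 * (-0.179) = -0.358
Equations for k = 0 and k = 1 (AR order 1):
  gamma(0) = phi_1 gamma(1) + c_0
  gamma(1) = phi_1 gamma(0) + c_1
Substituting the second into the first: gamma(0) (1 - phi_1^2) = c_0 + phi_1 c_1, so
  gamma(0) = (c_0 + phi_1 c_1) / (1 - phi_1^2) = (2.054772 + (-0.118)(0.144048)) / (1 - (-0.118)^2) = 2.037775 / 0.986076 = 2.066549.
  gamma(1) = phi_1 gamma(0) + c_1 = (-0.118)(2.066549) + (0.144048) = -0.099805.
Therefore gamma(1) = -0.0998 (to 4 decimal places).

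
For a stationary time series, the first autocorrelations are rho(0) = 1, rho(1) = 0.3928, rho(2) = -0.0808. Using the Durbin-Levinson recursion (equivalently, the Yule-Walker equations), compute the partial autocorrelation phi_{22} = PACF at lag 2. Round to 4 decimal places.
\phi_{22} = -0.2780

The PACF at lag k is phi_{kk}, the last component of the solution
to the Yule-Walker system G_k phi = r_k where
  (G_k)_{ij} = rho(|i - j|), (r_k)_i = rho(i), i,j = 1..k.
Equivalently, Durbin-Levinson gives phi_{kk} iteratively:
  phi_{11} = rho(1)
  phi_{kk} = [rho(k) - sum_{j=1..k-1} phi_{k-1,j} rho(k-j)]
            / [1 - sum_{j=1..k-1} phi_{k-1,j} rho(j)],
  phi_{k,j} = phi_{k-1,j} - phi_{kk} phi_{k-1,k-j},  j = 1..k-1.
Step k = 1:
  phi_11 = rho(1) = 0.3928.
Step k = 2:
  phi_22 = [rho(2) - phi_11 rho(1)] / [1 - phi_11 rho(1)] = [-0.0808 - (0.3928)(0.3928)] / [1 - (0.3928)(0.3928)]
         = -0.23509184 / 0.84570816 = -0.278.
Therefore phi_{22} = -0.2780.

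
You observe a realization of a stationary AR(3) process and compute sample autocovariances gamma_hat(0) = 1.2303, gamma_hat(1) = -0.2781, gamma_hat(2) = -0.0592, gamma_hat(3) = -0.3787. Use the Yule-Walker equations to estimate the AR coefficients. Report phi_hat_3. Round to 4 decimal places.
\hat\phi_{3} = -0.3660

The Yule-Walker equations for an AR(p) process read, in matrix form,
  Gamma_p phi = r_p,   with   (Gamma_p)_{ij} = gamma(|i - j|),
                       (r_p)_i = gamma(i),   i,j = 1..p.
Substitute the sample gammas (Toeplitz matrix and right-hand side of size 3):
  Gamma_p = [[1.2303, -0.2781, -0.0592], [-0.2781, 1.2303, -0.2781], [-0.0592, -0.2781, 1.2303]]
  r_p     = [-0.2781, -0.0592, -0.3787]
Written out (R1..R3):
  (R1) 1.2303 phi_1 - 0.2781 phi_2 - 0.0592 phi_3 = -0.2781
  (R2) -0.2781 phi_1 + 1.2303 phi_2 - 0.2781 phi_3 = -0.0592
  (R3) -0.0592 phi_1 - 0.2781 phi_2 + 1.2303 phi_3 = -0.3787
Gaussian elimination:
  R2 <- R2 - (-0.2781/1.2303) R1 = R2 - (-0.226042) R1:  1.167438 phi_2 - 0.291482 phi_3 = -0.122062
  R3 <- R3 - (-0.0592/1.2303) R1 = R3 - (-0.048118) R1:  -0.291482 phi_2 + 1.227451 phi_3 = -0.392082
  R3 <- R3 - (-0.291482/1.167438) R2 = R3 - (-0.249676) R2:  1.154675 phi_3 = -0.422558
Back-substitution:
  phi_hat_3 = -0.422558 / 1.154675 = -0.365954
  phi_hat_2 = (-0.122062 - (-0.291482)(-0.365954)) / 1.167438 = -0.195926
  phi_hat_1 = (-0.2781 - (-0.2781)(-0.195926) - (-0.0592)(-0.365954)) / 1.2303 = -0.287939
So phi_hat = [-0.2879, -0.1959, -0.3660].
Therefore phi_hat_3 = -0.3660.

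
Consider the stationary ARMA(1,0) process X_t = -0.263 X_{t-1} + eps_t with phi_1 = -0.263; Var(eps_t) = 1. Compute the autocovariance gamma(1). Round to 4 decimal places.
\gamma(1) = -0.2825

Multiply the model equation by X_{t-k} and take expectations. With theta_0 = psi_0 = 1 and psi_j the MA(infinity) weights, this gives
  gamma(k) - sum_i phi_i gamma(k-i) = c_k,
  c_k = sigma^2 * sum_{j=k..q} theta_j psi_{j-k}   (c_k = 0 for k > q),
using gamma(-m) = gamma(m).
Pure AR (q = 0): c_0 = sigma^2 = 1, c_k = 0 for k >= 1.
Equations for k = 0 and k = 1 (AR order 1):
  gamma(0) = phi_1 gamma(1) + c_0
  gamma(1) = phi_1 gamma(0) + c_1
Substituting the second into the first: gamma(0) (1 - phi_1^2) = c_0 + phi_1 c_1, so
  gamma(0) = c_0 / (1 - phi_1^2) = 1 / (1 - (-0.263)^2) = 1 / 0.930831 = 1.074309.
  gamma(1) = phi_1 gamma(0) = (-0.263)(1.074309) = -0.282543.
Therefore gamma(1) = -0.2825 (to 4 decimal places).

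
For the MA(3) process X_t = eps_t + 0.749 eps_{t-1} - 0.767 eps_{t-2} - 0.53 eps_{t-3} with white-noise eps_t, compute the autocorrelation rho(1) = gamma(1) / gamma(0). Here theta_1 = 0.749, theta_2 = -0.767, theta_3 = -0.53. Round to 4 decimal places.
\rho(1) = 0.2391

For an MA(q) process with theta_0 = 1, the autocovariance is
  gamma(k) = sigma^2 * sum_{i=0..q-k} theta_i * theta_{i+k},
and rho(k) = gamma(k) / gamma(0). Sigma^2 cancels.
  numerator   = (1)*(0.749) + (0.749)*(-0.767) + (-0.767)*(-0.53) = 0.581027.
  denominator = (1)^2 + (0.749)^2 + (-0.767)^2 + (-0.53)^2 = 2.43019.
  rho(1) = 0.581027 / 2.43019 = 0.2391.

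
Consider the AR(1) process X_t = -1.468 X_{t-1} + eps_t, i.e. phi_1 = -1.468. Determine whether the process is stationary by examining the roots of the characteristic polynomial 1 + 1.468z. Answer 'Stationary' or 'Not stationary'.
\text{Not stationary}

The AR(p) characteristic polynomial is P(z) = 1 + 1.468z.
Stationarity requires all roots to lie outside the unit circle, i.e. |z| > 1 for every root.
This is linear in z: 1 + (1.468) z = 0  =>  z = -1/(1.468) = -0.681199,  |z| = 0.681199.
Moduli of all roots: 0.6812.
All moduli strictly greater than 1? No.
Verdict: Not stationary.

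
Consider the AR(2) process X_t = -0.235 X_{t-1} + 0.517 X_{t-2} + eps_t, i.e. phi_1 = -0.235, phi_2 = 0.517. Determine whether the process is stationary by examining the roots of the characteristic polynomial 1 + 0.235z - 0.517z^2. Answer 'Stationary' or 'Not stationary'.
\text{Stationary}

The AR(p) characteristic polynomial is P(z) = 1 + 0.235z - 0.517z^2.
Stationarity requires all roots to lie outside the unit circle, i.e. |z| > 1 for every root.
Set 1 + (0.235) z + (-0.517) z^2 = 0, i.e. a z^2 + b z + c = 0 with a = -0.517, b = 0.235, c = 1.
Discriminant D = b^2 - 4ac = (0.235)^2 - 4*(-0.517)*1 = 0.055225 - (-2.068) = 2.123225.
D >= 0, so the roots are real: z = (-b +/- sqrt(D)) / (2a) = (-0.235 +/- 1.457129) / (-1.034).
  z_1 = (-0.235 + 1.457129) / (-1.034) = -1.1819,   |z_1| = 1.1819.
  z_2 = (-0.235 - 1.457129) / (-1.034) = 1.6365,   |z_2| = 1.6365.
Moduli of all roots: 1.1819, 1.6365.
All moduli strictly greater than 1? Yes.
Verdict: Stationary.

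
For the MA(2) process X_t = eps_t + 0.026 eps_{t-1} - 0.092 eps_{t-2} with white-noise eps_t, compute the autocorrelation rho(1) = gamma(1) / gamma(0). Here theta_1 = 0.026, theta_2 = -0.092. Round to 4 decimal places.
\rho(1) = 0.0234

For an MA(q) process with theta_0 = 1, the autocovariance is
  gamma(k) = sigma^2 * sum_{i=0..q-k} theta_i * theta_{i+k},
and rho(k) = gamma(k) / gamma(0). Sigma^2 cancels.
  numerator   = (1)*(0.026) + (0.026)*(-0.092) = 0.023608.
  denominator = (1)^2 + (0.026)^2 + (-0.092)^2 = 1.00914.
  rho(1) = 0.023608 / 1.00914 = 0.0234.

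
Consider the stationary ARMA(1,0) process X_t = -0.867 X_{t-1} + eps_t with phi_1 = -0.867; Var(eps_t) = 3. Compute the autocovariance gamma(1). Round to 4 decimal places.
\gamma(1) = -10.4748

Multiply the model equation by X_{t-k} and take expectations. With theta_0 = psi_0 = 1 and psi_j the MA(infinity) weights, this gives
  gamma(k) - sum_i phi_i gamma(k-i) = c_k,
  c_k = sigma^2 * sum_{j=k..q} theta_j psi_{j-k}   (c_k = 0 for k > q),
using gamma(-m) = gamma(m).
Pure AR (q = 0): c_0 = sigma^2 = 3, c_k = 0 for k >= 1.
Equations for k = 0 and k = 1 (AR order 1):
  gamma(0) = phi_1 gamma(1) + c_0
  gamma(1) = phi_1 gamma(0) + c_1
Substituting the second into the first: gamma(0) (1 - phi_1^2) = c_0 + phi_1 c_1, so
  gamma(0) = c_0 / (1 - phi_1^2) = 3 / (1 - (-0.867)^2) = 3 / 0.248311 = 12.081623.
  gamma(1) = phi_1 gamma(0) = (-0.867)(12.081623) = -10.474768.
Therefore gamma(1) = -10.4748 (to 4 decimal places).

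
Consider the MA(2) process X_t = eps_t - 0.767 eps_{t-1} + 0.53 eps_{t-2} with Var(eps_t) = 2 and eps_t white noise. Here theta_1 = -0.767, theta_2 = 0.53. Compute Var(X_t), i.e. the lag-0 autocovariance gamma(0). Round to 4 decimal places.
\gamma(0) = 3.7384

For an MA(q) process X_t = eps_t + sum_i theta_i eps_{t-i} with
Var(eps_t) = sigma^2, the variance is
  gamma(0) = sigma^2 * (1 + sum_i theta_i^2).
  sum_i theta_i^2 = (-0.767)^2 + (0.53)^2 = 0.588289 + 0.2809 = 0.869189.
  gamma(0) = 2 * (1 + 0.869189) = 2 * 1.869189 = 3.738378, which rounds to 3.7384.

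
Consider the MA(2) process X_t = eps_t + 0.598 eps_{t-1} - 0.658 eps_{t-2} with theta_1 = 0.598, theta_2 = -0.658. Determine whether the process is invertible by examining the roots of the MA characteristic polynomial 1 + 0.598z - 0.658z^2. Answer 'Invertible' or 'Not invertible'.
\text{Not invertible}

The MA(q) characteristic polynomial is P(z) = 1 + 0.598z - 0.658z^2.
Invertibility requires all roots to lie outside the unit circle, i.e. |z| > 1 for every root.
Set 1 + (0.598) z + (-0.658) z^2 = 0, i.e. a z^2 + b z + c = 0 with a = -0.658, b = 0.598, c = 1.
Discriminant D = b^2 - 4ac = (0.598)^2 - 4*(-0.658)*1 = 0.357604 - (-2.632) = 2.989604.
D >= 0, so the roots are real: z = (-b +/- sqrt(D)) / (2a) = (-0.598 +/- 1.729047) / (-1.316).
  z_1 = (-0.598 + 1.729047) / (-1.316) = -0.8595,   |z_1| = 0.8595.
  z_2 = (-0.598 - 1.729047) / (-1.316) = 1.7683,   |z_2| = 1.7683.
Moduli of all roots: 0.8595, 1.7683.
All moduli strictly greater than 1? No.
Verdict: Not invertible.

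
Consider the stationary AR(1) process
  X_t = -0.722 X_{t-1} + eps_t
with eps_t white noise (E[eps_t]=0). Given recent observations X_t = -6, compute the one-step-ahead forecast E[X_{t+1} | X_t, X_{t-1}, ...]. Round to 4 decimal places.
E[X_{t+1} \mid \mathcal F_t] = 4.3320

For an AR(p) model X_t = c + sum_i phi_i X_{t-i} + eps_t, the
one-step-ahead conditional mean is
  E[X_{t+1} | X_t, ...] = c + sum_i phi_i X_{t+1-i}.
Substitute known values:
  E[X_{t+1} | ...] = (-0.722) * (-6)
                   = 4.3320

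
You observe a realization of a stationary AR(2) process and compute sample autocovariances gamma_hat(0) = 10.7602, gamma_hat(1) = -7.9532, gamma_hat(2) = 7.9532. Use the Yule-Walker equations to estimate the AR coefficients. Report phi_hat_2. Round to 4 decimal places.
\hat\phi_{2} = 0.4250

The Yule-Walker equations for an AR(p) process read, in matrix form,
  Gamma_p phi = r_p,   with   (Gamma_p)_{ij} = gamma(|i - j|),
                       (r_p)_i = gamma(i),   i,j = 1..p.
Substitute the sample gammas (Toeplitz matrix and right-hand side of size 2):
  Gamma_p = [[10.7602, -7.9532], [-7.9532, 10.7602]]
  r_p     = [-7.9532, 7.9532]
Written out:
  10.7602 phi_1 - 7.9532 phi_2 = -7.9532
  -7.9532 phi_1 + 10.7602 phi_2 = 7.9532
Solve by Cramer's rule:
  det = gamma(0)^2 - gamma(1)^2 = (10.7602)^2 - (-7.9532)^2 = 115.78190404 - 63.25339024 = 52.5285138
  phi_hat_1 = [gamma(1) gamma(0) - gamma(1) gamma(2)] / det = [(-7.9532)(10.7602) - (-7.9532)(7.9532)] / 52.5285138 = -22.3246324 / 52.5285138 = -0.425
  phi_hat_2 = [gamma(0) gamma(2) - gamma(1)^2] / det = [(10.7602)(7.9532) - (-7.9532)^2] / 52.5285138 = 22.3246324 / 52.5285138 = 0.425
So phi_hat = [-0.4250, 0.4250].
Therefore phi_hat_2 = 0.4250.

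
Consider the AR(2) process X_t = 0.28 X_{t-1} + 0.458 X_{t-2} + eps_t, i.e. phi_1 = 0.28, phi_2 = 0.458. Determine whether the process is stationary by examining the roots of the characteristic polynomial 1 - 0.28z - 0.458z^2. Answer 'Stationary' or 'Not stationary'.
\text{Stationary}

The AR(p) characteristic polynomial is P(z) = 1 - 0.28z - 0.458z^2.
Stationarity requires all roots to lie outside the unit circle, i.e. |z| > 1 for every root.
Set 1 + (-0.28) z + (-0.458) z^2 = 0, i.e. a z^2 + b z + c = 0 with a = -0.458, b = -0.28, c = 1.
Discriminant D = b^2 - 4ac = (-0.28)^2 - 4*(-0.458)*1 = 0.0784 - (-1.832) = 1.9104.
D >= 0, so the roots are real: z = (-b +/- sqrt(D)) / (2a) = (0.28 +/- 1.382172) / (-0.916).
  z_1 = (0.28 + 1.382172) / (-0.916) = -1.8146,   |z_1| = 1.8146.
  z_2 = (0.28 - 1.382172) / (-0.916) = 1.2032,   |z_2| = 1.2032.
Moduli of all roots: 1.8146, 1.2032.
All moduli strictly greater than 1? Yes.
Verdict: Stationary.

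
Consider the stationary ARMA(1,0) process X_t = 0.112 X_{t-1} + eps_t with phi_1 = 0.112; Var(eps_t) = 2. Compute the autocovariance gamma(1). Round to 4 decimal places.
\gamma(1) = 0.2268

Multiply the model equation by X_{t-k} and take expectations. With theta_0 = psi_0 = 1 and psi_j the MA(infinity) weights, this gives
  gamma(k) - sum_i phi_i gamma(k-i) = c_k,
  c_k = sigma^2 * sum_{j=k..q} theta_j psi_{j-k}   (c_k = 0 for k > q),
using gamma(-m) = gamma(m).
Pure AR (q = 0): c_0 = sigma^2 = 2, c_k = 0 for k >= 1.
Equations for k = 0 and k = 1 (AR order 1):
  gamma(0) = phi_1 gamma(1) + c_0
  gamma(1) = phi_1 gamma(0) + c_1
Substituting the second into the first: gamma(0) (1 - phi_1^2) = c_0 + phi_1 c_1, so
  gamma(0) = c_0 / (1 - phi_1^2) = 2 / (1 - (0.112)^2) = 2 / 0.987456 = 2.025407.
  gamma(1) = phi_1 gamma(0) = (0.112)(2.025407) = 0.226846.
Therefore gamma(1) = 0.2268 (to 4 decimal places).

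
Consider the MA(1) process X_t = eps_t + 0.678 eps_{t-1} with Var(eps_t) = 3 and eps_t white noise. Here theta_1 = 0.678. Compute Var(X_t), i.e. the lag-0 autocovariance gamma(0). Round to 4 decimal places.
\gamma(0) = 4.3791

For an MA(q) process X_t = eps_t + sum_i theta_i eps_{t-i} with
Var(eps_t) = sigma^2, the variance is
  gamma(0) = sigma^2 * (1 + sum_i theta_i^2).
  sum_i theta_i^2 = (0.678)^2 = 0.459684.
  gamma(0) = 3 * (1 + 0.459684) = 3 * 1.459684 = 4.379052, which rounds to 4.3791.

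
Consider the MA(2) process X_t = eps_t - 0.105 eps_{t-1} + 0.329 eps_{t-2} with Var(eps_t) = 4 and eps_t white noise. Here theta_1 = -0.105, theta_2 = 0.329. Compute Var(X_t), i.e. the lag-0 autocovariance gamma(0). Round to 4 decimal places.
\gamma(0) = 4.4771

For an MA(q) process X_t = eps_t + sum_i theta_i eps_{t-i} with
Var(eps_t) = sigma^2, the variance is
  gamma(0) = sigma^2 * (1 + sum_i theta_i^2).
  sum_i theta_i^2 = (-0.105)^2 + (0.329)^2 = 0.011025 + 0.108241 = 0.119266.
  gamma(0) = 4 * (1 + 0.119266) = 4 * 1.119266 = 4.477064, which rounds to 4.4771.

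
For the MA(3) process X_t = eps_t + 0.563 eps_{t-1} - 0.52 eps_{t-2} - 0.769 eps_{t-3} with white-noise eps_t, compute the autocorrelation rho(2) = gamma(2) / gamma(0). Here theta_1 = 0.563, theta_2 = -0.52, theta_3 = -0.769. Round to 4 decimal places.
\rho(2) = -0.4374

For an MA(q) process with theta_0 = 1, the autocovariance is
  gamma(k) = sigma^2 * sum_{i=0..q-k} theta_i * theta_{i+k},
and rho(k) = gamma(k) / gamma(0). Sigma^2 cancels.
  numerator   = (1)*(-0.52) + (0.563)*(-0.769) = -0.952947.
  denominator = (1)^2 + (0.563)^2 + (-0.52)^2 + (-0.769)^2 = 2.17873.
  rho(2) = -0.952947 / 2.17873 = -0.4374.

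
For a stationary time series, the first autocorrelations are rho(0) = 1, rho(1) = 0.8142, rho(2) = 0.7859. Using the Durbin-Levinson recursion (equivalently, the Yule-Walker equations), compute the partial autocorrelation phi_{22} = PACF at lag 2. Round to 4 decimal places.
\phi_{22} = 0.3648

The PACF at lag k is phi_{kk}, the last component of the solution
to the Yule-Walker system G_k phi = r_k where
  (G_k)_{ij} = rho(|i - j|), (r_k)_i = rho(i), i,j = 1..k.
Equivalently, Durbin-Levinson gives phi_{kk} iteratively:
  phi_{11} = rho(1)
  phi_{kk} = [rho(k) - sum_{j=1..k-1} phi_{k-1,j} rho(k-j)]
            / [1 - sum_{j=1..k-1} phi_{k-1,j} rho(j)],
  phi_{k,j} = phi_{k-1,j} - phi_{kk} phi_{k-1,k-j},  j = 1..k-1.
Step k = 1:
  phi_11 = rho(1) = 0.8142.
Step k = 2:
  phi_22 = [rho(2) - phi_11 rho(1)] / [1 - phi_11 rho(1)] = [0.7859 - (0.8142)(0.8142)] / [1 - (0.8142)(0.8142)]
         = 0.12297836 / 0.33707836 = 0.3648.
Therefore phi_{22} = 0.3648.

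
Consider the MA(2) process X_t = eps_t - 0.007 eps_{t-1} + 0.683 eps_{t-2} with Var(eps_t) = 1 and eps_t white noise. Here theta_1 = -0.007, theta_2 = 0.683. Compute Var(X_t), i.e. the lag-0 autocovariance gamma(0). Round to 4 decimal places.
\gamma(0) = 1.4665

For an MA(q) process X_t = eps_t + sum_i theta_i eps_{t-i} with
Var(eps_t) = sigma^2, the variance is
  gamma(0) = sigma^2 * (1 + sum_i theta_i^2).
  sum_i theta_i^2 = (-0.007)^2 + (0.683)^2 = 0.000049 + 0.466489 = 0.466538.
  gamma(0) = 1 * (1 + 0.466538) = 1 * 1.466538 = 1.466538, which rounds to 1.4665.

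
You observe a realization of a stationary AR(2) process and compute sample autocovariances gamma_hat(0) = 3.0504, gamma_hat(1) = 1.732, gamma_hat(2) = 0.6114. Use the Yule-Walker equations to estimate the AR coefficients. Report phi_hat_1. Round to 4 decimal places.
\hat\phi_{1} = 0.6700

The Yule-Walker equations for an AR(p) process read, in matrix form,
  Gamma_p phi = r_p,   with   (Gamma_p)_{ij} = gamma(|i - j|),
                       (r_p)_i = gamma(i),   i,j = 1..p.
Substitute the sample gammas (Toeplitz matrix and right-hand side of size 2):
  Gamma_p = [[3.0504, 1.732], [1.732, 3.0504]]
  r_p     = [1.732, 0.6114]
Written out:
  3.0504 phi_1 + 1.732 phi_2 = 1.732
  1.732 phi_1 + 3.0504 phi_2 = 0.6114
Solve by Cramer's rule:
  det = gamma(0)^2 - gamma(1)^2 = (3.0504)^2 - (1.732)^2 = 9.30494016 - 2.999824 = 6.30511616
  phi_hat_1 = [gamma(1) gamma(0) - gamma(1) gamma(2)] / det = [(1.732)(3.0504) - (1.732)(0.6114)] / 6.30511616 = 4.224348 / 6.30511616 = 0.67
  phi_hat_2 = [gamma(0) gamma(2) - gamma(1)^2] / det = [(3.0504)(0.6114) - (1.732)^2] / 6.30511616 = -1.13480944 / 6.30511616 = -0.18
So phi_hat = [0.6700, -0.1800].
Therefore phi_hat_1 = 0.6700.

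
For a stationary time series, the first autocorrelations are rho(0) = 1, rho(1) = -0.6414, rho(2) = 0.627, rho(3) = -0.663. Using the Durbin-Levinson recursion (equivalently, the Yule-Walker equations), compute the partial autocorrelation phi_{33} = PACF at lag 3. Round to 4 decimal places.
\phi_{33} = -0.3399

The PACF at lag k is phi_{kk}, the last component of the solution
to the Yule-Walker system G_k phi = r_k where
  (G_k)_{ij} = rho(|i - j|), (r_k)_i = rho(i), i,j = 1..k.
Equivalently, Durbin-Levinson gives phi_{kk} iteratively:
  phi_{11} = rho(1)
  phi_{kk} = [rho(k) - sum_{j=1..k-1} phi_{k-1,j} rho(k-j)]
            / [1 - sum_{j=1..k-1} phi_{k-1,j} rho(j)],
  phi_{k,j} = phi_{k-1,j} - phi_{kk} phi_{k-1,k-j},  j = 1..k-1.
Step k = 1:
  phi_11 = rho(1) = -0.6414.
Step k = 2:
  phi_22 = [rho(2) - phi_11 rho(1)] / [1 - phi_11 rho(1)] = [0.627 - (-0.6414)(-0.6414)] / [1 - (-0.6414)(-0.6414)]
         = 0.21560604 / 0.58860604 = 0.366299.
  Update: phi_21 = phi_11 - phi_22 phi_11 = -0.6414 - (0.366299)(-0.6414) = -0.406456.
Step k = 3:
  phi_33 = [rho(3) - phi_21 rho(2) - phi_22 rho(1)] / [1 - phi_21 rho(1) - phi_22 rho(2)]
    numerator   = -0.663 - (-0.406456)(0.627) - (0.366299)(-0.6414) = -0.17320793
    denominator = 1 - (-0.406456)(-0.6414) - (0.366299)(0.627) = 0.50962968
  phi_33 = -0.17320793 / 0.50962968 = -0.3399.
Therefore phi_{33} = -0.3399.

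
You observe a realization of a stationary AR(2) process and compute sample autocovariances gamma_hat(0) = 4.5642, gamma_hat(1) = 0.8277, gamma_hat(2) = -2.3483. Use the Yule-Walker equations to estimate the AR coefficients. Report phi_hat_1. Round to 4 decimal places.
\hat\phi_{1} = 0.2840

The Yule-Walker equations for an AR(p) process read, in matrix form,
  Gamma_p phi = r_p,   with   (Gamma_p)_{ij} = gamma(|i - j|),
                       (r_p)_i = gamma(i),   i,j = 1..p.
Substitute the sample gammas (Toeplitz matrix and right-hand side of size 2):
  Gamma_p = [[4.5642, 0.8277], [0.8277, 4.5642]]
  r_p     = [0.8277, -2.3483]
Written out:
  4.5642 phi_1 + 0.8277 phi_2 = 0.8277
  0.8277 phi_1 + 4.5642 phi_2 = -2.3483
Solve by Cramer's rule:
  det = gamma(0)^2 - gamma(1)^2 = (4.5642)^2 - (0.8277)^2 = 20.83192164 - 0.68508729 = 20.14683435
  phi_hat_1 = [gamma(1) gamma(0) - gamma(1) gamma(2)] / det = [(0.8277)(4.5642) - (0.8277)(-2.3483)] / 20.14683435 = 5.72147625 / 20.14683435 = 0.284
  phi_hat_2 = [gamma(0) gamma(2) - gamma(1)^2] / det = [(4.5642)(-2.3483) - (0.8277)^2] / 20.14683435 = -11.40319815 / 20.14683435 = -0.566
So phi_hat = [0.2840, -0.5660].
Therefore phi_hat_1 = 0.2840.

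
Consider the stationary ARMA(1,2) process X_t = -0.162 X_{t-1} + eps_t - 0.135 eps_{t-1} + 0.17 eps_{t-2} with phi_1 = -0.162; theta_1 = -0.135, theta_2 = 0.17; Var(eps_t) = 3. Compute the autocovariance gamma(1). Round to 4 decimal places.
\gamma(1) = -1.1091

Multiply the model equation by X_{t-k} and take expectations. With theta_0 = psi_0 = 1 and psi_j the MA(infinity) weights, this gives
  gamma(k) - sum_i phi_i gamma(k-i) = c_k,
  c_k = sigma^2 * sum_{j=k..q} theta_j psi_{j-k}   (c_k = 0 for k > q),
using gamma(-m) = gamma(m).
psi-weights needed (psi_j = theta_j + sum_i phi_i psi_{j-i}):
  psi_1 = theta_1 + phi_1 = -0.135 + (-0.162) = -0.297
  psi_2 = theta_2 + phi_1 psi_1 = 0.17 + (-0.162)(-0.297) = 0.218114
Right-hand sides:
  c_0 = sigma^2 (1 + theta_1 psi_1 + theta_2 psi_2) = 3 * (1 + (-0.135)(-0.297) + (0.17)(0.218114)) = 3 * 1.077174 = 3.231523
  c_1 = sigma^2 (theta_1 + theta_2 psi_1) = 3 * (-0.135 + (0.17)(-0.297)) = -0.55647
  c_2 = sigma^2 theta_2 = 3 * (0.17) = 0.51
Equations for k = 0 and k = 1 (AR order 1):
  gamma(0) = phi_1 gamma(1) + c_0
  gamma(1) = phi_1 gamma(0) + c_1
Substituting the second into the first: gamma(0) (1 - phi_1^2) = c_0 + phi_1 c_1, so
  gamma(0) = (c_0 + phi_1 c_1) / (1 - phi_1^2) = (3.231523 + (-0.162)(-0.55647)) / (1 - (-0.162)^2) = 3.321671 / 0.973756 = 3.411195.
  gamma(1) = phi_1 gamma(0) + c_1 = (-0.162)(3.411195) + (-0.55647) = -1.109084.
Therefore gamma(1) = -1.1091 (to 4 decimal places).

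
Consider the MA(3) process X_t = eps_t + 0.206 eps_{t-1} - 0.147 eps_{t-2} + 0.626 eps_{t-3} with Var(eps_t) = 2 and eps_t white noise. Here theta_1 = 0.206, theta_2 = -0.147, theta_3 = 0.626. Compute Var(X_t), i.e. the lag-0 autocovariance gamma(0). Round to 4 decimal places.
\gamma(0) = 2.9118

For an MA(q) process X_t = eps_t + sum_i theta_i eps_{t-i} with
Var(eps_t) = sigma^2, the variance is
  gamma(0) = sigma^2 * (1 + sum_i theta_i^2).
  sum_i theta_i^2 = (0.206)^2 + (-0.147)^2 + (0.626)^2 = 0.042436 + 0.021609 + 0.391876 = 0.455921.
  gamma(0) = 2 * (1 + 0.455921) = 2 * 1.455921 = 2.911842, which rounds to 2.9118.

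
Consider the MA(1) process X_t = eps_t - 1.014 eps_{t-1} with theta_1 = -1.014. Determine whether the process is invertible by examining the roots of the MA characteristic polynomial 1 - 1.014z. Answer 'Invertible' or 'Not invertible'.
\text{Not invertible}

The MA(q) characteristic polynomial is P(z) = 1 - 1.014z.
Invertibility requires all roots to lie outside the unit circle, i.e. |z| > 1 for every root.
This is linear in z: 1 + (-1.014) z = 0  =>  z = -1/(-1.014) = 0.986193,  |z| = 0.986193.
Moduli of all roots: 0.9862.
All moduli strictly greater than 1? No.
Verdict: Not invertible.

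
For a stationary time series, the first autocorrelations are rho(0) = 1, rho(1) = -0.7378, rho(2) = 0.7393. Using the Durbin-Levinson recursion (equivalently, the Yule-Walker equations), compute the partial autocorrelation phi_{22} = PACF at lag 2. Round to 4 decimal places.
\phi_{22} = 0.4279

The PACF at lag k is phi_{kk}, the last component of the solution
to the Yule-Walker system G_k phi = r_k where
  (G_k)_{ij} = rho(|i - j|), (r_k)_i = rho(i), i,j = 1..k.
Equivalently, Durbin-Levinson gives phi_{kk} iteratively:
  phi_{11} = rho(1)
  phi_{kk} = [rho(k) - sum_{j=1..k-1} phi_{k-1,j} rho(k-j)]
            / [1 - sum_{j=1..k-1} phi_{k-1,j} rho(j)],
  phi_{k,j} = phi_{k-1,j} - phi_{kk} phi_{k-1,k-j},  j = 1..k-1.
Step k = 1:
  phi_11 = rho(1) = -0.7378.
Step k = 2:
  phi_22 = [rho(2) - phi_11 rho(1)] / [1 - phi_11 rho(1)] = [0.7393 - (-0.7378)(-0.7378)] / [1 - (-0.7378)(-0.7378)]
         = 0.19495116 / 0.45565116 = 0.4279.
Therefore phi_{22} = 0.4279.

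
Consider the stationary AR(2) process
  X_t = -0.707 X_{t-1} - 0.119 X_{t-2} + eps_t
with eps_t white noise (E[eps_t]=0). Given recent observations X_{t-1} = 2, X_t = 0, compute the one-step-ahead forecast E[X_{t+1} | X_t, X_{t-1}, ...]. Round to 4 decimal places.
E[X_{t+1} \mid \mathcal F_t] = -0.2380

For an AR(p) model X_t = c + sum_i phi_i X_{t-i} + eps_t, the
one-step-ahead conditional mean is
  E[X_{t+1} | X_t, ...] = c + sum_i phi_i X_{t+1-i}.
Substitute known values:
  E[X_{t+1} | ...] = (-0.707) * (0) + (-0.119) * (2)
                   = -0.2380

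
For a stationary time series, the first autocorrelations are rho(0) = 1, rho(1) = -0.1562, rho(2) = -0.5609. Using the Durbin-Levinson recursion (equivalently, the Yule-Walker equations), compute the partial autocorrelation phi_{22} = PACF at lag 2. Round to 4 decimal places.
\phi_{22} = -0.5999

The PACF at lag k is phi_{kk}, the last component of the solution
to the Yule-Walker system G_k phi = r_k where
  (G_k)_{ij} = rho(|i - j|), (r_k)_i = rho(i), i,j = 1..k.
Equivalently, Durbin-Levinson gives phi_{kk} iteratively:
  phi_{11} = rho(1)
  phi_{kk} = [rho(k) - sum_{j=1..k-1} phi_{k-1,j} rho(k-j)]
            / [1 - sum_{j=1..k-1} phi_{k-1,j} rho(j)],
  phi_{k,j} = phi_{k-1,j} - phi_{kk} phi_{k-1,k-j},  j = 1..k-1.
Step k = 1:
  phi_11 = rho(1) = -0.1562.
Step k = 2:
  phi_22 = [rho(2) - phi_11 rho(1)] / [1 - phi_11 rho(1)] = [-0.5609 - (-0.1562)(-0.1562)] / [1 - (-0.1562)(-0.1562)]
         = -0.58529844 / 0.97560156 = -0.5999.
Therefore phi_{22} = -0.5999.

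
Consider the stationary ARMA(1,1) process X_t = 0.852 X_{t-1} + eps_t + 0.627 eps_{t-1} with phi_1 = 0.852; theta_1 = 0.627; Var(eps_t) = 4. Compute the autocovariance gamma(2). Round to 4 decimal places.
\gamma(2) = 28.2129

Multiply the model equation by X_{t-k} and take expectations. With theta_0 = psi_0 = 1 and psi_j the MA(infinity) weights, this gives
  gamma(k) - sum_i phi_i gamma(k-i) = c_k,
  c_k = sigma^2 * sum_{j=k..q} theta_j psi_{j-k}   (c_k = 0 for k > q),
using gamma(-m) = gamma(m).
psi-weights needed (psi_j = theta_j + sum_i phi_i psi_{j-i}):
  psi_1 = theta_1 + phi_1 = 0.627 + (0.852) = 1.479
Right-hand sides:
  c_0 = sigma^2 (1 + theta_1 psi_1) = 4 * (1 + (0.627)(1.479)) = 4 * 1.927333 = 7.709332
  c_1 = sigma^2 theta_1 = 4 * (0.627) = 2.508
  c_2 = 0
Equations for k = 0 and k = 1 (AR order 1):
  gamma(0) = phi_1 gamma(1) + c_0
  gamma(1) = phi_1 gamma(0) + c_1
Substituting the second into the first: gamma(0) (1 - phi_1^2) = c_0 + phi_1 c_1, so
  gamma(0) = (c_0 + phi_1 c_1) / (1 - phi_1^2) = (7.709332 + (0.852)(2.508)) / (1 - (0.852)^2) = 9.846148 / 0.274096 = 35.922261.
  gamma(1) = phi_1 gamma(0) + c_1 = (0.852)(35.922261) + (2.508) = 33.113766.
For k = 2 (> q): gamma(2) = phi_1 gamma(1) = (0.852)(33.113766) = 28.212929.
Therefore gamma(2) = 28.2129 (to 4 decimal places).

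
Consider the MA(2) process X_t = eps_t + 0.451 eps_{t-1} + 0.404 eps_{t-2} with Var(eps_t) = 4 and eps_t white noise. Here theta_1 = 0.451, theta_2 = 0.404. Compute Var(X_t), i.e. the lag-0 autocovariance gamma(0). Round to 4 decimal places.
\gamma(0) = 5.4665

For an MA(q) process X_t = eps_t + sum_i theta_i eps_{t-i} with
Var(eps_t) = sigma^2, the variance is
  gamma(0) = sigma^2 * (1 + sum_i theta_i^2).
  sum_i theta_i^2 = (0.451)^2 + (0.404)^2 = 0.203401 + 0.163216 = 0.366617.
  gamma(0) = 4 * (1 + 0.366617) = 4 * 1.366617 = 5.466468, which rounds to 5.4665.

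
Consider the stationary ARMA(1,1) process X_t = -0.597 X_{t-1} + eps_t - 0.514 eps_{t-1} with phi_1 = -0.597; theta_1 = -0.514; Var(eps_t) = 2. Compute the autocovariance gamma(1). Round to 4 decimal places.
\gamma(1) = -4.5119

Multiply the model equation by X_{t-k} and take expectations. With theta_0 = psi_0 = 1 and psi_j the MA(infinity) weights, this gives
  gamma(k) - sum_i phi_i gamma(k-i) = c_k,
  c_k = sigma^2 * sum_{j=k..q} theta_j psi_{j-k}   (c_k = 0 for k > q),
using gamma(-m) = gamma(m).
psi-weights needed (psi_j = theta_j + sum_i phi_i psi_{j-i}):
  psi_1 = theta_1 + phi_1 = -0.514 + (-0.597) = -1.111
Right-hand sides:
  c_0 = sigma^2 (1 + theta_1 psi_1) = 2 * (1 + (-0.514)(-1.111)) = 2 * 1.571054 = 3.142108
  c_1 = sigma^2 theta_1 = 2 * (-0.514) = -1.028
  c_2 = 0
Equations for k = 0 and k = 1 (AR order 1):
  gamma(0) = phi_1 gamma(1) + c_0
  gamma(1) = phi_1 gamma(0) + c_1
Substituting the second into the first: gamma(0) (1 - phi_1^2) = c_0 + phi_1 c_1, so
  gamma(0) = (c_0 + phi_1 c_1) / (1 - phi_1^2) = (3.142108 + (-0.597)(-1.028)) / (1 - (-0.597)^2) = 3.755824 / 0.643591 = 5.835731.
  gamma(1) = phi_1 gamma(0) + c_1 = (-0.597)(5.835731) + (-1.028) = -4.511931.
Therefore gamma(1) = -4.5119 (to 4 decimal places).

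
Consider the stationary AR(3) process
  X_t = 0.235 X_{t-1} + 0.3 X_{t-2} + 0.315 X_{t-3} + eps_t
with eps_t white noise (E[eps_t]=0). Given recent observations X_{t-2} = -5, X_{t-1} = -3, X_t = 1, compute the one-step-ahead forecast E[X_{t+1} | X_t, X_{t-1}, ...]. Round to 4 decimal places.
E[X_{t+1} \mid \mathcal F_t] = -2.2400

For an AR(p) model X_t = c + sum_i phi_i X_{t-i} + eps_t, the
one-step-ahead conditional mean is
  E[X_{t+1} | X_t, ...] = c + sum_i phi_i X_{t+1-i}.
Substitute known values:
  E[X_{t+1} | ...] = (0.235) * (1) + (0.3) * (-3) + (0.315) * (-5)
                   = -2.2400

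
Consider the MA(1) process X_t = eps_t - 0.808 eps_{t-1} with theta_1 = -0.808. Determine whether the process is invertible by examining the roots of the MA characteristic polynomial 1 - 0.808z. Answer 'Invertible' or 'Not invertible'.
\text{Invertible}

The MA(q) characteristic polynomial is P(z) = 1 - 0.808z.
Invertibility requires all roots to lie outside the unit circle, i.e. |z| > 1 for every root.
This is linear in z: 1 + (-0.808) z = 0  =>  z = -1/(-0.808) = 1.237624,  |z| = 1.237624.
Moduli of all roots: 1.2376.
All moduli strictly greater than 1? Yes.
Verdict: Invertible.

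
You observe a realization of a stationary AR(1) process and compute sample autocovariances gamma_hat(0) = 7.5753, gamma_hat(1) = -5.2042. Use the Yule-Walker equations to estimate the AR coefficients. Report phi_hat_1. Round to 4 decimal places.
\hat\phi_{1} = -0.6870

The Yule-Walker equations for an AR(p) process read, in matrix form,
  Gamma_p phi = r_p,   with   (Gamma_p)_{ij} = gamma(|i - j|),
                       (r_p)_i = gamma(i),   i,j = 1..p.
Substitute the sample gammas (Toeplitz matrix and right-hand side of size 1):
  Gamma_p = [[7.5753]]
  r_p     = [-5.2042]
With p = 1 this is the single equation gamma(0) phi_1 = gamma(1):
  phi_hat_1 = gamma(1) / gamma(0) = -5.2042 / 7.5753 = -0.6870.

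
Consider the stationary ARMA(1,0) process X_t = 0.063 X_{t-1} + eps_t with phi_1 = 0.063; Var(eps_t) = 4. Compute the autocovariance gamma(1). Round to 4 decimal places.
\gamma(1) = 0.2530

Multiply the model equation by X_{t-k} and take expectations. With theta_0 = psi_0 = 1 and psi_j the MA(infinity) weights, this gives
  gamma(k) - sum_i phi_i gamma(k-i) = c_k,
  c_k = sigma^2 * sum_{j=k..q} theta_j psi_{j-k}   (c_k = 0 for k > q),
using gamma(-m) = gamma(m).
Pure AR (q = 0): c_0 = sigma^2 = 4, c_k = 0 for k >= 1.
Equations for k = 0 and k = 1 (AR order 1):
  gamma(0) = phi_1 gamma(1) + c_0
  gamma(1) = phi_1 gamma(0) + c_1
Substituting the second into the first: gamma(0) (1 - phi_1^2) = c_0 + phi_1 c_1, so
  gamma(0) = c_0 / (1 - phi_1^2) = 4 / (1 - (0.063)^2) = 4 / 0.996031 = 4.015939.
  gamma(1) = phi_1 gamma(0) = (0.063)(4.015939) = 0.253004.
Therefore gamma(1) = 0.2530 (to 4 decimal places).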